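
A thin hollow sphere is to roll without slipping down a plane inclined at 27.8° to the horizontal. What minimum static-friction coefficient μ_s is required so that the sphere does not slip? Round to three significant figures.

The moment of inertia is (2/3)MR², giving k ≡ I/(MR²) = 2/3.
Newton's second law down the slope: Mg sinθ − f = Ma. The torque equation fR = Iα (with α = a/R) gives f = kMa.
These give a = g sinθ/(1+k) and the required friction f = kMg sinθ/(1+k).
The normal force is N = Mg cosθ, so μ_min = f/N = k tanθ/(1+k).
μ_min = (2/3) × tan27.8° / 1.667 ≈ 0.211.

μ_min ≈ 0.211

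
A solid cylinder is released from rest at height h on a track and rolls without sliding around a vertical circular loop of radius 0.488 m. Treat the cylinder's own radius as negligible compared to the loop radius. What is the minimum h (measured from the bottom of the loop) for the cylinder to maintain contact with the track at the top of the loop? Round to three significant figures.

The moment of inertia is (1/2)MR², giving k ≡ I/(MR²) = 0.5.
At the top of the loop, the minimum-contact condition is Mg = Mv_top²/r, so v_top² = gr.
With ω = v/R, the kinetic energy at speed v is ½(1+k)Mv² = (3/4)Mv².
Energy conservation from release (height h) to the top (height 2r): Mgh = Mg(2r) + (3/4)M·gr.
Thus h_min = 2r + (1+k)r/2 = r(2 + 1.5/2) = 0.488 × 2.75 ≈ 1.34 m.

h_min ≈ 1.34 m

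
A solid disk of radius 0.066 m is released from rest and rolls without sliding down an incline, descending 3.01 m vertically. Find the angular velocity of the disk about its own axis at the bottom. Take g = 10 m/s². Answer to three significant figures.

With I = (1/2)MR², the ratio k = I/(MR²) is 0.5.
The rolling condition ω = v/R makes the rotational term ½I(v/R)² = ½kMv², so KE_total = ½(1+k)Mv² = (3/4)Mv².
Energy conservation Mgh = ½(1+k)Mv² gives v = √(2gh/(1+k)) = √(2 × 10 × 3.01 / 1.5) = 6.335 m/s.
The angular speed follows from ω = v/R = 6.335/0.066 ≈ 96.0 rad/s.

ω ≈ 96.0 rad/s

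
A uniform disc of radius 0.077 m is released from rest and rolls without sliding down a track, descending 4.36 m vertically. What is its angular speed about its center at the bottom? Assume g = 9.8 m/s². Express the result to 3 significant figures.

With I = (1/2)MR², the ratio k = I/(MR²) is 0.5.
Pure rolling means v = ωR; then KE = ½Mv² + ½I(v/R)² = ½(1+k)Mv² = (3/4)Mv².
Energy conservation Mgh = ½(1+k)Mv² gives v = √(2gh/(1+k)) = √(2 × 9.8 × 4.36 / 1.5) = 7.548 m/s.
Then ω = v/R = 7.548 / 0.077 ≈ 98.0 rad/s.

ω ≈ 98.0 rad/s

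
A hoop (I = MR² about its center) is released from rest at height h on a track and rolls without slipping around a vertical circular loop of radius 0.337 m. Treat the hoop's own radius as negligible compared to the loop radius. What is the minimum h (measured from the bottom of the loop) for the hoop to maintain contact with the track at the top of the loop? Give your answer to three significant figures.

h_min ≈ 1.01 m

For this body I = MR², i.e. k = I/(MR²) = 1.
At the top of the loop, the minimum-contact condition is Mg = Mv_top²/r, so v_top² = gr.
With ω = v/R, the kinetic energy at speed v is ½(1+k)Mv² = Mv².
Energy conservation from release (height h) to the top (height 2r): Mgh = Mg(2r) + M·gr.
Thus h_min = 2r + (1+k)r/2 = r(2 + 2/2) = 0.337 × 3 ≈ 1.01 m.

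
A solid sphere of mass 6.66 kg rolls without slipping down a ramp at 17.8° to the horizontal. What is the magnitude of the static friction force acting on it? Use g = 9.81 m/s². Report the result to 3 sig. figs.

f ≈ 5.71 N

With I = (2/5)MR², the ratio k = I/(MR²) is 0.4.
Newton's second law down the slope: Mg sinθ − f = Ma. The torque equation fR = Iα (with α = a/R) gives f = kMa.
Combining, a = g sinθ/(1+k) and f = kMa = kMg sinθ/(1+k).
f = 0.4 × 6.66 × 9.81 × sin17.8° / 1.4 ≈ 5.71 N.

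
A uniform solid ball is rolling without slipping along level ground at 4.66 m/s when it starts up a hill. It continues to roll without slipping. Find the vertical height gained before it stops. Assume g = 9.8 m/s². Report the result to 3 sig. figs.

h ≈ 1.55 m

For this body I = (2/5)MR², i.e. k = I/(MR²) = 0.4.
The rolling condition ω = v/R makes the rotational term ½I(v/R)² = ½kMv², so KE_total = ½(1+k)Mv² = (7/10)Mv².
All of this converts to potential energy at the highest point: (7/10)Mv₀² = Mgh.
Thus h = (1+k)v₀²/(2g) = 1.4 × 4.66² / (2 × 9.8) ≈ 1.55 m.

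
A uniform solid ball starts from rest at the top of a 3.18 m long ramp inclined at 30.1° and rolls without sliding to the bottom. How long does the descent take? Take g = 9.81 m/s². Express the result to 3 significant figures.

Here I = (2/5)MR², so the shape factor k = I/(MR²) = 0.4.
Translational: Mg sinθ − f = Ma. Rotational about the CM: fR = Iα = kMRa, so f = kMa.
Hence a = g sinθ/(1+k) = 9.81×sin30.1°/1.4 = 3.514 m/s².
With constant a from rest, t = √(2L/a) = √(2·3.18/3.514) ≈ 1.35 s.

t ≈ 1.35 s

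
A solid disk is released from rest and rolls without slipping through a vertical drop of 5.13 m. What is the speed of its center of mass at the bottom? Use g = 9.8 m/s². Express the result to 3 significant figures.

v ≈ 8.19 m/s

With I = (1/2)MR², the ratio k = I/(MR²) is 0.5.
The rolling condition ω = v/R makes the rotational term ½I(v/R)² = ½kMv², so KE_total = ½(1+k)Mv² = (3/4)Mv².
Setting Mgh = (3/4)Mv² gives v = √(2gh/(1+k)) = √(2·9.8·5.13/1.5) ≈ 8.19 m/s.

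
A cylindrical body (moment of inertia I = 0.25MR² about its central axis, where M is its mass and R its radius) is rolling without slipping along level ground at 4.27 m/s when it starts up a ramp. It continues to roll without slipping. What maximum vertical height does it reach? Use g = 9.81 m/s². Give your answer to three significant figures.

With I = 0.25MR², the ratio k = I/(MR²) is 0.25.
Since it rolls without slipping, ω = v/R and KE = ½Mv² + ½Iω² = ½(1+k)Mv² = (5/8)Mv².
At the top the kinetic energy is zero, so (5/8)Mv₀² = Mgh.
Thus h = (1+k)v₀²/(2g) = 1.25 × 4.27² / (2 × 9.81) ≈ 1.16 m.

h ≈ 1.16 m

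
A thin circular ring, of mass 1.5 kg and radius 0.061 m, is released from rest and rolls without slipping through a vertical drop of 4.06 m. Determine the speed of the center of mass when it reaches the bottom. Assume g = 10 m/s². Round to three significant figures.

The moment of inertia is MR², giving k ≡ I/(MR²) = 1.
Pure rolling means v = ωR; then KE = ½Mv² + ½I(v/R)² = ½(1+k)Mv² = Mv².
Energy conservation: Mgh = Mv², so v = √(2gh/(1+k)) = √(2 × 10 × 4.06 / 2) ≈ 6.37 m/s.

v ≈ 6.37 m/s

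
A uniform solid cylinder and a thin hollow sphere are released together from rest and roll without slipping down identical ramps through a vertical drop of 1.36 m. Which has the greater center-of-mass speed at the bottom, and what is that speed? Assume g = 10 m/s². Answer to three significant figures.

For rolling without slipping, Mgh = ½(1+k)Mv² where k = I/(MR²), so v = √(2gh/(1+k)).
Uniform solid cylinder: k = 0.5, giving v = √(2×10×1.36/1.5) = 4.258 m/s.
Thin hollow sphere: k = 2/3, giving v = √(2×10×1.36/1.667) = 4.04 m/s.
The smaller k wins: the uniform solid cylinder, at ≈ 4.26 m/s.

the uniform solid cylinder, at v ≈ 4.26 m/s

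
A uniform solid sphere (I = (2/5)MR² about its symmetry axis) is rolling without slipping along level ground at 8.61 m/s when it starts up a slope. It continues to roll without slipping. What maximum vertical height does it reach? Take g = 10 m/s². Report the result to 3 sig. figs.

With I = (2/5)MR², the ratio k = I/(MR²) is 0.4.
Rolling without slipping gives ω = v/R, so the total kinetic energy is ½Mv² + ½Iω² = ½(1+k)Mv² = (7/10)Mv².
All of this converts to potential energy at the highest point: (7/10)Mv₀² = Mgh.
Thus h = (1+k)v₀²/(2g) = 1.4 × 8.61² / (2 × 10) ≈ 5.19 m.

h ≈ 5.19 m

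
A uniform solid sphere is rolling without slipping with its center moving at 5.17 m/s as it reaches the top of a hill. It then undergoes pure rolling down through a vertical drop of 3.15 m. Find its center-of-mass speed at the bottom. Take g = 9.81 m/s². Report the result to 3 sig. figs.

v ≈ 8.42 m/s

For this body I = (2/5)MR², i.e. k = I/(MR²) = 0.4.
The rolling condition ω = v/R makes the rotational term ½I(v/R)² = ½kMv², so KE_total = ½(1+k)Mv² = (7/10)Mv².
Energy conservation: (7/10)Mv₀² + Mgh = (7/10)Mv², so v² = v₀² + 2gh/(1+k).
v = √(5.17² + 2×9.81×3.15/1.4) = √70.87 ≈ 8.42 m/s.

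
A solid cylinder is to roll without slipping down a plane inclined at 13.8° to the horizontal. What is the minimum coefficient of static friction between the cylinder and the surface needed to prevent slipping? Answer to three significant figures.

Here I = (1/2)MR², so the shape factor k = I/(MR²) = 0.5.
Translational: Mg sinθ − f = Ma. Rotational about the CM: fR = Iα = kMRa, so f = kMa.
These give a = g sinθ/(1+k) and the required friction f = kMg sinθ/(1+k).
With N = Mg cosθ, the no-slip condition f ≤ μN gives μ_min = f/N = k tanθ/(1+k).
μ_min = 0.5 × tan13.8° / 1.5 ≈ 0.0819.

μ_min ≈ 0.0819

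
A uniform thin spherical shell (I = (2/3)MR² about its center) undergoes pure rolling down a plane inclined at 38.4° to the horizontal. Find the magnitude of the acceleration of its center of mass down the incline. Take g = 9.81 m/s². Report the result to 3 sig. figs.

The moment of inertia is (2/3)MR², giving k ≡ I/(MR²) = 2/3.
Along the incline Mg sinθ − f = Ma, and torque about the center fR = Iα = kMR²(a/R) gives f = kMa.
Eliminating f: Mg sinθ = (1+k)Ma, so a = g sinθ/(1+k) = 9.81 × sin38.4° / 1.667 ≈ 3.66 m/s².

a ≈ 3.66 m/s²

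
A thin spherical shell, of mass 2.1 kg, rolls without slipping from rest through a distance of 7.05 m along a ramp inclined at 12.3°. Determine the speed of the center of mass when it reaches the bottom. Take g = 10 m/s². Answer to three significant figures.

The moment of inertia is (2/3)MR², giving k ≡ I/(MR²) = 2/3.
The rolling condition ω = v/R makes the rotational term ½I(v/R)² = ½kMv², so KE_total = ½(1+k)Mv² = (5/6)Mv².
The vertical drop is h = L sinθ = 7.05 × sin12.3° = 1.502 m.
Setting Mgh = (5/6)Mv² gives v = √(2gh/(1+k)) = √(2·10·1.502/1.667) ≈ 4.25 m/s.

v ≈ 4.25 m/s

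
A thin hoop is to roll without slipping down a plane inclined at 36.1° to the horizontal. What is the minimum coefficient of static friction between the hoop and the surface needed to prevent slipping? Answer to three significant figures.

μ_min ≈ 0.365

The moment of inertia is MR², giving k ≡ I/(MR²) = 1.
Along the incline Mg sinθ − f = Ma, and torque about the center fR = Iα = kMR²(a/R) gives f = kMa.
These give a = g sinθ/(1+k) and the required friction f = kMg sinθ/(1+k).
The normal force is N = Mg cosθ, so μ_min = f/N = k tanθ/(1+k).
μ_min = 1 × tan36.1° / 2 ≈ 0.365.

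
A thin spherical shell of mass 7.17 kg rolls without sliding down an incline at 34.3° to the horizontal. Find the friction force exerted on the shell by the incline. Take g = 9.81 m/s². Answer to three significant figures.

f ≈ 15.9 N

With I = (2/3)MR², the ratio k = I/(MR²) is 2/3.
Translational: Mg sinθ − f = Ma. Rotational about the CM: fR = Iα = kMRa, so f = kMa.
Combining, a = g sinθ/(1+k) and f = kMa = kMg sinθ/(1+k).
f = (2/3) × 7.17 × 9.81 × sin34.3° / 1.667 ≈ 15.9 N.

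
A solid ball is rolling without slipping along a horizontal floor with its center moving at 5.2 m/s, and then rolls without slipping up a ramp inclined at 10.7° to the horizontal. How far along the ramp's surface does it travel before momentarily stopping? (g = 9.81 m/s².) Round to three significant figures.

The moment of inertia is (2/5)MR², giving k ≡ I/(MR²) = 0.4.
Pure rolling means v = ωR; then KE = ½Mv² + ½I(v/R)² = ½(1+k)Mv² = (7/10)Mv².
Setting this equal to Mgh gives the vertical rise h = (1+k)v₀²/(2g) = 1.4×5.2²/(2×9.81) = 1.929 m.
The distance along the slope is d = h/sinθ = 1.929/sin10.7° ≈ 10.4 m.

d ≈ 10.4 m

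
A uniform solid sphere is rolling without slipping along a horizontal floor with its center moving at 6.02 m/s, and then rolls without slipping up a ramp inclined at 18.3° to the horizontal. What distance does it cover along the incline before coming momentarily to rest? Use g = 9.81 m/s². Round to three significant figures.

d ≈ 8.24 m

The moment of inertia is (2/5)MR², giving k ≡ I/(MR²) = 0.4.
The rolling condition ω = v/R makes the rotational term ½I(v/R)² = ½kMv², so KE_total = ½(1+k)Mv² = (7/10)Mv².
Setting this equal to Mgh gives the vertical rise h = (1+k)v₀²/(2g) = 1.4×6.02²/(2×9.81) = 2.586 m.
Along the incline, d = h/sinθ = 2.586/sin18.3° ≈ 8.24 m.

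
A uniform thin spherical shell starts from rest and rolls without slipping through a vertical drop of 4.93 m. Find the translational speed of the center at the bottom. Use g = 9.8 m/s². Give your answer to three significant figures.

v ≈ 7.61 m/s

With I = (2/3)MR², the ratio k = I/(MR²) is 2/3.
Rolling without slipping gives ω = v/R, so the total kinetic energy is ½Mv² + ½Iω² = ½(1+k)Mv² = (5/6)Mv².
Setting Mgh = (5/6)Mv² gives v = √(2gh/(1+k)) = √(2·9.8·4.93/1.667) ≈ 7.61 m/s.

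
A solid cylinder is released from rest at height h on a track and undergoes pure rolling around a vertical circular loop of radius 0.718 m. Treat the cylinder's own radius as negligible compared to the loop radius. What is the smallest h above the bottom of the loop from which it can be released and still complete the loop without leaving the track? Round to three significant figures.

The moment of inertia is (1/2)MR², giving k ≡ I/(MR²) = 0.5.
At the top, contact is just lost when gravity alone supplies the centripetal force: Mg = Mv_top²/r, i.e. v_top² = gr.
With ω = v/R, the kinetic energy at speed v is ½(1+k)Mv² = (3/4)Mv².
Energy conservation from release (height h) to the top (height 2r): Mgh = Mg(2r) + (3/4)M·gr.
Thus h_min = 2r + (1+k)r/2 = r(2 + 1.5/2) = 0.718 × 2.75 ≈ 1.97 m.

h_min ≈ 1.97 m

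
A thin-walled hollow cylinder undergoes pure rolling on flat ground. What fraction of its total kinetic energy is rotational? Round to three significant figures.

Here I = MR², so the shape factor k = I/(MR²) = 1.
With ω = v/R, KE_trans = ½Mv² and KE_rot = ½Iω² = ½kMv², so KE_total = ½(1+k)Mv².
The rotational fraction is therefore k/(1+k) = 1/2 ≈ 0.500.

fraction ≈ 0.500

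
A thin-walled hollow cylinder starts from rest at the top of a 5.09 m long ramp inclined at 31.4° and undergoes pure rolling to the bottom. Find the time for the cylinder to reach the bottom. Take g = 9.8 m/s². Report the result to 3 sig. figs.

Here I = MR², so the shape factor k = I/(MR²) = 1.
Translational: Mg sinθ − f = Ma. Rotational about the CM: fR = Iα = kMRa, so f = kMa.
Hence a = g sinθ/(1+k) = 9.8×sin31.4°/2 = 2.553 m/s².
With constant a from rest, t = √(2L/a) = √(2·5.09/2.553) ≈ 2.00 s.

t ≈ 2.00 s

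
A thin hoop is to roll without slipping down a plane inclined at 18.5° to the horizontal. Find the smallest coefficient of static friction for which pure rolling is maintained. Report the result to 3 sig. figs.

With I = MR², the ratio k = I/(MR²) is 1.
Newton's second law down the slope: Mg sinθ − f = Ma. The torque equation fR = Iα (with α = a/R) gives f = kMa.
These give a = g sinθ/(1+k) and the required friction f = kMg sinθ/(1+k).
With N = Mg cosθ, the no-slip condition f ≤ μN gives μ_min = f/N = k tanθ/(1+k).
μ_min = 1 × tan18.5° / 2 ≈ 0.167.

μ_min ≈ 0.167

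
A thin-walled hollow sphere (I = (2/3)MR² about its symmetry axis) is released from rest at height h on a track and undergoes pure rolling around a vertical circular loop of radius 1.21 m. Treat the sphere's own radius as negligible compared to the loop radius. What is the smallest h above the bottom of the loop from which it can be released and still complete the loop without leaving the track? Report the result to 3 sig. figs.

The moment of inertia is (2/3)MR², giving k ≡ I/(MR²) = 2/3.
At the top, contact is just lost when gravity alone supplies the centripetal force: Mg = Mv_top²/r, i.e. v_top² = gr.
With ω = v/R, the kinetic energy at speed v is ½(1+k)Mv² = (5/6)Mv².
Energy conservation from release (height h) to the top (height 2r): Mgh = Mg(2r) + (5/6)M·gr.
Thus h_min = 2r + (1+k)r/2 = r(2 + 1.667/2) = 1.21 × 2.833 ≈ 3.43 m.

h_min ≈ 3.43 m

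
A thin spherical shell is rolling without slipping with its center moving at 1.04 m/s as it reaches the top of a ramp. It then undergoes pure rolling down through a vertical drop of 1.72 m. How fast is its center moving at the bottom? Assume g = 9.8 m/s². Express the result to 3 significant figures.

With I = (2/3)MR², the ratio k = I/(MR²) is 2/3.
Pure rolling means v = ωR; then KE = ½Mv² + ½I(v/R)² = ½(1+k)Mv² = (5/6)Mv².
Conserving energy between top and bottom: (5/6)Mv² = (5/6)Mv₀² + Mgh, hence v² = v₀² + 2gh/(1+k).
v = √(1.04² + 2×9.8×1.72/1.667) = √21.31 ≈ 4.62 m/s.

v ≈ 4.62 m/s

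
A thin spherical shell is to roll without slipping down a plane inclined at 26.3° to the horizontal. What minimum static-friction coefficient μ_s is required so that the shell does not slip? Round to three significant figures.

μ_min ≈ 0.198

With I = (2/3)MR², the ratio k = I/(MR²) is 2/3.
Newton's second law down the slope: Mg sinθ − f = Ma. The torque equation fR = Iα (with α = a/R) gives f = kMa.
These give a = g sinθ/(1+k) and the required friction f = kMg sinθ/(1+k).
The normal force is N = Mg cosθ, so μ_min = f/N = k tanθ/(1+k).
μ_min = (2/3) × tan26.3° / 1.667 ≈ 0.198.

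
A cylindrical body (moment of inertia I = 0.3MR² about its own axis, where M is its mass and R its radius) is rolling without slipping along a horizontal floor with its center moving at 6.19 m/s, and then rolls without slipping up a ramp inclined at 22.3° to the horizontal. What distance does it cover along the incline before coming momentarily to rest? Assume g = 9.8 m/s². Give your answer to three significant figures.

With I = 0.3MR², the ratio k = I/(MR²) is 0.3.
Pure rolling means v = ωR; then KE = ½Mv² + ½I(v/R)² = ½(1+k)Mv² = (13/20)Mv².
Setting this equal to Mgh gives the vertical rise h = (1+k)v₀²/(2g) = 1.3×6.19²/(2×9.8) = 2.541 m.
Along the incline, d = h/sinθ = 2.541/sin22.3° ≈ 6.70 m.

d ≈ 6.70 m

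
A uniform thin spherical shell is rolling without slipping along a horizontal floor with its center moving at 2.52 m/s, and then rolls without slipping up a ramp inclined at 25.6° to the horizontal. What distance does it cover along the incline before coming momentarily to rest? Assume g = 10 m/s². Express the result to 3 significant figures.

With I = (2/3)MR², the ratio k = I/(MR²) is 2/3.
Pure rolling means v = ωR; then KE = ½Mv² + ½I(v/R)² = ½(1+k)Mv² = (5/6)Mv².
Setting this equal to Mgh gives the vertical rise h = (1+k)v₀²/(2g) = 1.667×2.52²/(2×10) = 0.5292 m.
Along the incline, d = h/sinθ = 0.5292/sin25.6° ≈ 1.22 m.

d ≈ 1.22 m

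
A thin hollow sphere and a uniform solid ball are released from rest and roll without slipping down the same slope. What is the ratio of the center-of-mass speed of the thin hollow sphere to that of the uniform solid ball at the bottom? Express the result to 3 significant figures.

Each satisfies Mgh = ½(1+k)Mv² with k = I/(MR²), so v ∝ 1/√(1+k).
For the thin hollow sphere k = 2/3; for the uniform solid ball k = 0.4.
v₁/v₂ = √((1+k₂)/(1+k₁)) = √(1.4/1.667) ≈ 0.917.

v_ratio ≈ 0.917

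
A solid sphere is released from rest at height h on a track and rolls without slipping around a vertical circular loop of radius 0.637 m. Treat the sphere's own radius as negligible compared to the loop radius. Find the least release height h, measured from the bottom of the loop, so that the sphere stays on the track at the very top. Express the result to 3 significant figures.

The moment of inertia is (2/5)MR², giving k ≡ I/(MR²) = 0.4.
At the top of the loop, the minimum-contact condition is Mg = Mv_top²/r, so v_top² = gr.
With ω = v/R, the kinetic energy at speed v is ½(1+k)Mv² = (7/10)Mv².
Energy conservation from release (height h) to the top (height 2r): Mgh = Mg(2r) + (7/10)M·gr.
Thus h_min = 2r + (1+k)r/2 = r(2 + 1.4/2) = 0.637 × 2.7 ≈ 1.72 m.

h_min ≈ 1.72 m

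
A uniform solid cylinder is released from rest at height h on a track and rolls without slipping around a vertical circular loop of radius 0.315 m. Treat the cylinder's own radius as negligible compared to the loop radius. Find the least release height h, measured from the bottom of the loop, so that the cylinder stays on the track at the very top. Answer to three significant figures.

h_min ≈ 0.866 m

The moment of inertia is (1/2)MR², giving k ≡ I/(MR²) = 0.5.
At the top, contact is just lost when gravity alone supplies the centripetal force: Mg = Mv_top²/r, i.e. v_top² = gr.
With ω = v/R, the kinetic energy at speed v is ½(1+k)Mv² = (3/4)Mv².
Energy conservation from release (height h) to the top (height 2r): Mgh = Mg(2r) + (3/4)M·gr.
Thus h_min = 2r + (1+k)r/2 = r(2 + 1.5/2) = 0.315 × 2.75 ≈ 0.866 m.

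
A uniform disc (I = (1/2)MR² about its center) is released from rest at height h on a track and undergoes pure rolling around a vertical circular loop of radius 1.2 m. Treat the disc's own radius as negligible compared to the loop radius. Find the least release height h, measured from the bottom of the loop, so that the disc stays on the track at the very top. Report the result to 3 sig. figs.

With I = (1/2)MR², the ratio k = I/(MR²) is 0.5.
At the top, contact is just lost when gravity alone supplies the centripetal force: Mg = Mv_top²/r, i.e. v_top² = gr.
With ω = v/R, the kinetic energy at speed v is ½(1+k)Mv² = (3/4)Mv².
Energy conservation from release (height h) to the top (height 2r): Mgh = Mg(2r) + (3/4)M·gr.
Thus h_min = 2r + (1+k)r/2 = r(2 + 1.5/2) = 1.2 × 2.75 ≈ 3.30 m.

h_min ≈ 3.30 m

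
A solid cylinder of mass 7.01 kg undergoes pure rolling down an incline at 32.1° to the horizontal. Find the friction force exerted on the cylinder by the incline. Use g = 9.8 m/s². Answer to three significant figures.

f ≈ 12.2 N

With I = (1/2)MR², the ratio k = I/(MR²) is 0.5.
Translational: Mg sinθ − f = Ma. Rotational about the CM: fR = Iα = kMRa, so f = kMa.
Combining, a = g sinθ/(1+k) and f = kMa = kMg sinθ/(1+k).
f = 0.5 × 7.01 × 9.8 × sin32.1° / 1.5 ≈ 12.2 N.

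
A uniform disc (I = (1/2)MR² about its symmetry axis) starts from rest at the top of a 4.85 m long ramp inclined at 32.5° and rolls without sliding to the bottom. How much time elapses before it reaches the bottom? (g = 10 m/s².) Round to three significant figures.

t ≈ 1.65 s

Here I = (1/2)MR², so the shape factor k = I/(MR²) = 0.5.
Translational: Mg sinθ − f = Ma. Rotational about the CM: fR = Iα = kMRa, so f = kMa.
Hence a = g sinθ/(1+k) = 10×sin32.5°/1.5 = 3.582 m/s².
Starting from rest, L = ½at², so t = √(2L/a) = √(2×4.85/3.582) ≈ 1.65 s.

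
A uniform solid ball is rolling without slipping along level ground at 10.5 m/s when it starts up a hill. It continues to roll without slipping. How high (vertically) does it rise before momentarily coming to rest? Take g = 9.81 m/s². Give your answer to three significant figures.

With I = (2/5)MR², the ratio k = I/(MR²) is 0.4.
The rolling condition ω = v/R makes the rotational term ½I(v/R)² = ½kMv², so KE_total = ½(1+k)Mv² = (7/10)Mv².
At the top the kinetic energy is zero, so (7/10)Mv₀² = Mgh.
Thus h = (1+k)v₀²/(2g) = 1.4 × 10.5² / (2 × 9.81) ≈ 7.87 m.

h ≈ 7.87 m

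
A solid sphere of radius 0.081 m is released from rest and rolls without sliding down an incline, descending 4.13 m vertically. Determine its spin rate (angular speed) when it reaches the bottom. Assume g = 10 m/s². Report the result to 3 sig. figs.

The moment of inertia is (2/5)MR², giving k ≡ I/(MR²) = 0.4.
Since it rolls without slipping, ω = v/R and KE = ½Mv² + ½Iω² = ½(1+k)Mv² = (7/10)Mv².
Energy conservation Mgh = ½(1+k)Mv² gives v = √(2gh/(1+k)) = √(2 × 10 × 4.13 / 1.4) = 7.681 m/s.
Then ω = v/R = 7.681 / 0.081 ≈ 94.8 rad/s.

ω ≈ 94.8 rad/s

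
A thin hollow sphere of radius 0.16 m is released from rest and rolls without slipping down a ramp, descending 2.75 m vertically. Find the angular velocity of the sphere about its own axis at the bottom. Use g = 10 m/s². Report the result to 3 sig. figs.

The moment of inertia is (2/3)MR², giving k ≡ I/(MR²) = 2/3.
Since it rolls without slipping, ω = v/R and KE = ½Mv² + ½Iω² = ½(1+k)Mv² = (5/6)Mv².
Energy conservation Mgh = ½(1+k)Mv² gives v = √(2gh/(1+k)) = √(2 × 10 × 2.75 / 1.667) = 5.745 m/s.
Then ω = v/R = 5.745 / 0.16 ≈ 35.9 rad/s.

ω ≈ 35.9 rad/s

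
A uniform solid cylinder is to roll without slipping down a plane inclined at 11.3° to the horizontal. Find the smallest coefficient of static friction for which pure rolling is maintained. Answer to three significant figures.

Here I = (1/2)MR², so the shape factor k = I/(MR²) = 0.5.
Translational: Mg sinθ − f = Ma. Rotational about the CM: fR = Iα = kMRa, so f = kMa.
These give a = g sinθ/(1+k) and the required friction f = kMg sinθ/(1+k).
The normal force is N = Mg cosθ, so μ_min = f/N = k tanθ/(1+k).
μ_min = 0.5 × tan11.3° / 1.5 ≈ 0.0666.

μ_min ≈ 0.0666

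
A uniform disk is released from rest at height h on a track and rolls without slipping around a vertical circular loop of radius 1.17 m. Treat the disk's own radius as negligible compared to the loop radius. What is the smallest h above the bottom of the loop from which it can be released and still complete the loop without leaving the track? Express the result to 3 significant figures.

h_min ≈ 3.22 m

Here I = (1/2)MR², so the shape factor k = I/(MR²) = 0.5.
At the top, contact is just lost when gravity alone supplies the centripetal force: Mg = Mv_top²/r, i.e. v_top² = gr.
With ω = v/R, the kinetic energy at speed v is ½(1+k)Mv² = (3/4)Mv².
Energy conservation from release (height h) to the top (height 2r): Mgh = Mg(2r) + (3/4)M·gr.
Thus h_min = 2r + (1+k)r/2 = r(2 + 1.5/2) = 1.17 × 2.75 ≈ 3.22 m.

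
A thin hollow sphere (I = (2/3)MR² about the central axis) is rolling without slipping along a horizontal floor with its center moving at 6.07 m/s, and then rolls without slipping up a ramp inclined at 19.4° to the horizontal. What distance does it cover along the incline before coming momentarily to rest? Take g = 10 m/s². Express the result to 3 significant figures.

With I = (2/3)MR², the ratio k = I/(MR²) is 2/3.
Rolling without slipping gives ω = v/R, so the total kinetic energy is ½Mv² + ½Iω² = ½(1+k)Mv² = (5/6)Mv².
Setting this equal to Mgh gives the vertical rise h = (1+k)v₀²/(2g) = 1.667×6.07²/(2×10) = 3.07 m.
Along the incline, d = h/sinθ = 3.07/sin19.4° ≈ 9.24 m.

d ≈ 9.24 m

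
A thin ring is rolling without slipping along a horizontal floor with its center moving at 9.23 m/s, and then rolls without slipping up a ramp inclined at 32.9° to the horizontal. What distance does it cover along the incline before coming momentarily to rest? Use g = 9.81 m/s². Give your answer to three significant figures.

d ≈ 16.0 m

The moment of inertia is MR², giving k ≡ I/(MR²) = 1.
The rolling condition ω = v/R makes the rotational term ½I(v/R)² = ½kMv², so KE_total = ½(1+k)Mv² = Mv².
Setting this equal to Mgh gives the vertical rise h = (1+k)v₀²/(2g) = 2×9.23²/(2×9.81) = 8.684 m.
The distance along the slope is d = h/sinθ = 8.684/sin32.9° ≈ 16.0 m.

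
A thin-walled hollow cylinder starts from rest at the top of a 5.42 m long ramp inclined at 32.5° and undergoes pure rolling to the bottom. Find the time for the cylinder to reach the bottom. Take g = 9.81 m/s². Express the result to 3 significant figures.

t ≈ 2.03 s

Here I = MR², so the shape factor k = I/(MR²) = 1.
Translational: Mg sinθ − f = Ma. Rotational about the CM: fR = Iα = kMRa, so f = kMa.
Hence a = g sinθ/(1+k) = 9.81×sin32.5°/2 = 2.635 m/s².
With constant a from rest, t = √(2L/a) = √(2·5.42/2.635) ≈ 2.03 s.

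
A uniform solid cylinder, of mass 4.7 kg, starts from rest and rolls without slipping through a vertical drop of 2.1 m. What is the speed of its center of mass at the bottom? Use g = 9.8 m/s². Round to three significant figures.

With I = (1/2)MR², the ratio k = I/(MR²) is 0.5.
Since it rolls without slipping, ω = v/R and KE = ½Mv² + ½Iω² = ½(1+k)Mv² = (3/4)Mv².
Setting Mgh = (3/4)Mv² gives v = √(2gh/(1+k)) = √(2·9.8·2.1/1.5) ≈ 5.24 m/s.

v ≈ 5.24 m/s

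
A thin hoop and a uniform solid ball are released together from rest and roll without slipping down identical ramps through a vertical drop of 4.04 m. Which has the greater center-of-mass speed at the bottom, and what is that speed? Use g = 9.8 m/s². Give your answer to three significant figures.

For rolling without slipping, Mgh = ½(1+k)Mv² where k = I/(MR²), so v = √(2gh/(1+k)).
Thin hoop: k = 1, giving v = √(2×9.8×4.04/2) = 6.292 m/s.
Uniform solid ball: k = 0.4, giving v = √(2×9.8×4.04/1.4) = 7.521 m/s.
The smaller k wins: the uniform solid ball, at ≈ 7.52 m/s.

the uniform solid ball, at v ≈ 7.52 m/s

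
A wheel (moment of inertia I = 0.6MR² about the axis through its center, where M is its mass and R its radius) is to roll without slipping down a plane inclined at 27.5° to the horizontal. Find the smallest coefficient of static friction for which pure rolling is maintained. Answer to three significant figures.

For this body I = 0.6MR², i.e. k = I/(MR²) = 0.6.
Newton's second law down the slope: Mg sinθ − f = Ma. The torque equation fR = Iα (with α = a/R) gives f = kMa.
These give a = g sinθ/(1+k) and the required friction f = kMg sinθ/(1+k).
With N = Mg cosθ, the no-slip condition f ≤ μN gives μ_min = f/N = k tanθ/(1+k).
μ_min = 0.6 × tan27.5° / 1.6 ≈ 0.195.

μ_min ≈ 0.195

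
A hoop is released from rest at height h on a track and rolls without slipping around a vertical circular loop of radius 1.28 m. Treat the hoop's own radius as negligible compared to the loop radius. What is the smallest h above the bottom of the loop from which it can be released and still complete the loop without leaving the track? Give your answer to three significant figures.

The moment of inertia is MR², giving k ≡ I/(MR²) = 1.
At the top of the loop, the minimum-contact condition is Mg = Mv_top²/r, so v_top² = gr.
With ω = v/R, the kinetic energy at speed v is ½(1+k)Mv² = Mv².
Energy conservation from release (height h) to the top (height 2r): Mgh = Mg(2r) + M·gr.
Thus h_min = 2r + (1+k)r/2 = r(2 + 2/2) = 1.28 × 3 ≈ 3.84 m.

h_min ≈ 3.84 m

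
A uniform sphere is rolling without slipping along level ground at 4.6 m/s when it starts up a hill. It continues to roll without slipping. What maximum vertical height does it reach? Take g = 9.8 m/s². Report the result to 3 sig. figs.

With I = (2/5)MR², the ratio k = I/(MR²) is 0.4.
The rolling condition ω = v/R makes the rotational term ½I(v/R)² = ½kMv², so KE_total = ½(1+k)Mv² = (7/10)Mv².
All of this converts to potential energy at the highest point: (7/10)Mv₀² = Mgh.
Thus h = (1+k)v₀²/(2g) = 1.4 × 4.6² / (2 × 9.8) ≈ 1.51 m.

h ≈ 1.51 m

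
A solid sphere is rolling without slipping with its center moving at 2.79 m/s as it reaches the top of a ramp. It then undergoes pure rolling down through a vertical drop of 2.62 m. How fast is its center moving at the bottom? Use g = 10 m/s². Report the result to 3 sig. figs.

v ≈ 6.72 m/s

Here I = (2/5)MR², so the shape factor k = I/(MR²) = 0.4.
The rolling condition ω = v/R makes the rotational term ½I(v/R)² = ½kMv², so KE_total = ½(1+k)Mv² = (7/10)Mv².
Energy conservation: (7/10)Mv₀² + Mgh = (7/10)Mv², so v² = v₀² + 2gh/(1+k).
v = √(2.79² + 2×10×2.62/1.4) = √45.21 ≈ 6.72 m/s.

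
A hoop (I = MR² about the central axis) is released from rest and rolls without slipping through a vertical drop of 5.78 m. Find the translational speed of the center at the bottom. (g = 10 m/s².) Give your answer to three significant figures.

v ≈ 7.60 m/s

Here I = MR², so the shape factor k = I/(MR²) = 1.
Pure rolling means v = ωR; then KE = ½Mv² + ½I(v/R)² = ½(1+k)Mv² = Mv².
Energy conservation: Mgh = Mv², so v = √(2gh/(1+k)) = √(2 × 10 × 5.78 / 2) ≈ 7.60 m/s.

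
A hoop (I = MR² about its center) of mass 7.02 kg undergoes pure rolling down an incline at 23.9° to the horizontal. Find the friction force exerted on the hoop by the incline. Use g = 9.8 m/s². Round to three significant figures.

f ≈ 13.9 N

With I = MR², the ratio k = I/(MR²) is 1.
Along the incline Mg sinθ − f = Ma, and torque about the center fR = Iα = kMR²(a/R) gives f = kMa.
Combining, a = g sinθ/(1+k) and f = kMa = kMg sinθ/(1+k).
f = 1 × 7.02 × 9.8 × sin23.9° / 2 ≈ 13.9 N.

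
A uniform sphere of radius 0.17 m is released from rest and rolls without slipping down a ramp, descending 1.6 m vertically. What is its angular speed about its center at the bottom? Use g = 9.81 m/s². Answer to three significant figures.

ω ≈ 27.9 rad/s

With I = (2/5)MR², the ratio k = I/(MR²) is 0.4.
Pure rolling means v = ωR; then KE = ½Mv² + ½I(v/R)² = ½(1+k)Mv² = (7/10)Mv².
Energy conservation Mgh = ½(1+k)Mv² gives v = √(2gh/(1+k)) = √(2 × 9.81 × 1.6 / 1.4) = 4.735 m/s.
Then ω = v/R = 4.735 / 0.17 ≈ 27.9 rad/s.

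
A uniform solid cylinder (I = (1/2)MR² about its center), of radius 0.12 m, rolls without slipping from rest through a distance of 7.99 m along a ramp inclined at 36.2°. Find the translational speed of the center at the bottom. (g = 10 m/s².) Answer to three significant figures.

For this body I = (1/2)MR², i.e. k = I/(MR²) = 0.5.
Since it rolls without slipping, ω = v/R and KE = ½Mv² + ½Iω² = ½(1+k)Mv² = (3/4)Mv².
The vertical drop is h = L sinθ = 7.99 × sin36.2° = 4.719 m.
Setting Mgh = (3/4)Mv² gives v = √(2gh/(1+k)) = √(2·10·4.719/1.5) ≈ 7.93 m/s.

v ≈ 7.93 m/s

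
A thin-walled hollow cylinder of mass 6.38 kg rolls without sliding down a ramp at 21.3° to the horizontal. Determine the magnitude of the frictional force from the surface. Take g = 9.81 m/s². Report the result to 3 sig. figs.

With I = MR², the ratio k = I/(MR²) is 1.
Translational: Mg sinθ − f = Ma. Rotational about the CM: fR = Iα = kMRa, so f = kMa.
Combining, a = g sinθ/(1+k) and f = kMa = kMg sinθ/(1+k).
f = 1 × 6.38 × 9.81 × sin21.3° / 2 ≈ 11.4 N.

f ≈ 11.4 N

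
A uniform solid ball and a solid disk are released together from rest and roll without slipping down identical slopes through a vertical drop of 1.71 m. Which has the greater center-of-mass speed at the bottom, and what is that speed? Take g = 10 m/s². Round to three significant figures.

For rolling without slipping, Mgh = ½(1+k)Mv² where k = I/(MR²), so v = √(2gh/(1+k)).
Uniform solid ball: k = 0.4, giving v = √(2×10×1.71/1.4) = 4.943 m/s.
Solid disk: k = 0.5, giving v = √(2×10×1.71/1.5) = 4.775 m/s.
The smaller k wins: the uniform solid ball, at ≈ 4.94 m/s.

the uniform solid ball, at v ≈ 4.94 m/s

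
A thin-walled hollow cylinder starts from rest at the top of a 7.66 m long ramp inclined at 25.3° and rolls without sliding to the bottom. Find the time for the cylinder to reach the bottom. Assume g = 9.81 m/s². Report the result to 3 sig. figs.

For this body I = MR², i.e. k = I/(MR²) = 1.
Translational: Mg sinθ − f = Ma. Rotational about the CM: fR = Iα = kMRa, so f = kMa.
Hence a = g sinθ/(1+k) = 9.81×sin25.3°/2 = 2.096 m/s².
Starting from rest, L = ½at², so t = √(2L/a) = √(2×7.66/2.096) ≈ 2.70 s.

t ≈ 2.70 s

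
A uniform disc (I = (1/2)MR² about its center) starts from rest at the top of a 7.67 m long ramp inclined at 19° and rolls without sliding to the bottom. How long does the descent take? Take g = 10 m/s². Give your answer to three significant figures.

Here I = (1/2)MR², so the shape factor k = I/(MR²) = 0.5.
Translational: Mg sinθ − f = Ma. Rotational about the CM: fR = Iα = kMRa, so f = kMa.
Hence a = g sinθ/(1+k) = 10×sin19°/1.5 = 2.17 m/s².
With constant a from rest, t = √(2L/a) = √(2·7.67/2.17) ≈ 2.66 s.

t ≈ 2.66 s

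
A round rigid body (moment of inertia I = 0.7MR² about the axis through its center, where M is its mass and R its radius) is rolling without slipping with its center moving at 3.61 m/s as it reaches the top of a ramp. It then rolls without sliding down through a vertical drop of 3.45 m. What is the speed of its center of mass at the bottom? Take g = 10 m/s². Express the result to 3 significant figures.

v ≈ 7.32 m/s

For this body I = 0.7MR², i.e. k = I/(MR²) = 0.7.
Pure rolling means v = ωR; then KE = ½Mv² + ½I(v/R)² = ½(1+k)Mv² = (17/20)Mv².
Conserving energy between top and bottom: (17/20)Mv² = (17/20)Mv₀² + Mgh, hence v² = v₀² + 2gh/(1+k).
v = √(3.61² + 2×10×3.45/1.7) = √53.62 ≈ 7.32 m/s.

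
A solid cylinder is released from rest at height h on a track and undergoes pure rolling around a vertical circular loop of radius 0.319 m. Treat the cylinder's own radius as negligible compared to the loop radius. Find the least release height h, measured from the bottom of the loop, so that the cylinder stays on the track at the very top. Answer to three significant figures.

h_min ≈ 0.877 m

The moment of inertia is (1/2)MR², giving k ≡ I/(MR²) = 0.5.
At the top, contact is just lost when gravity alone supplies the centripetal force: Mg = Mv_top²/r, i.e. v_top² = gr.
With ω = v/R, the kinetic energy at speed v is ½(1+k)Mv² = (3/4)Mv².
Energy conservation from release (height h) to the top (height 2r): Mgh = Mg(2r) + (3/4)M·gr.
Thus h_min = 2r + (1+k)r/2 = r(2 + 1.5/2) = 0.319 × 2.75 ≈ 0.877 m.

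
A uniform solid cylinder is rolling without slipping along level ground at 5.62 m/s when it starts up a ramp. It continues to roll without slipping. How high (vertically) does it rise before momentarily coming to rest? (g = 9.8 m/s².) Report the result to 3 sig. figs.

The moment of inertia is (1/2)MR², giving k ≡ I/(MR²) = 0.5.
Rolling without slipping gives ω = v/R, so the total kinetic energy is ½Mv² + ½Iω² = ½(1+k)Mv² = (3/4)Mv².
At the top the kinetic energy is zero, so (3/4)Mv₀² = Mgh.
Thus h = (1+k)v₀²/(2g) = 1.5 × 5.62² / (2 × 9.8) ≈ 2.42 m.

h ≈ 2.42 m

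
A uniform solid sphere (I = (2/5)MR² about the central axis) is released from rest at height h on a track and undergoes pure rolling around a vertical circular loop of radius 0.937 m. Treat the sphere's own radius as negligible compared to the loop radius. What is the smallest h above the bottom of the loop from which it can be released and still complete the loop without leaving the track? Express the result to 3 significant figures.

Here I = (2/5)MR², so the shape factor k = I/(MR²) = 0.4.
At the top of the loop, the minimum-contact condition is Mg = Mv_top²/r, so v_top² = gr.
With ω = v/R, the kinetic energy at speed v is ½(1+k)Mv² = (7/10)Mv².
Energy conservation from release (height h) to the top (height 2r): Mgh = Mg(2r) + (7/10)M·gr.
Thus h_min = 2r + (1+k)r/2 = r(2 + 1.4/2) = 0.937 × 2.7 ≈ 2.53 m.

h_min ≈ 2.53 m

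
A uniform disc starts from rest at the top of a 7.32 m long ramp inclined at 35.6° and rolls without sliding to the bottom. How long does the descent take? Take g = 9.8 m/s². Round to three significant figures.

Here I = (1/2)MR², so the shape factor k = I/(MR²) = 0.5.
Newton's second law down the slope: Mg sinθ − f = Ma. The torque equation fR = Iα (with α = a/R) gives f = kMa.
Hence a = g sinθ/(1+k) = 9.8×sin35.6°/1.5 = 3.803 m/s².
Starting from rest, L = ½at², so t = √(2L/a) = √(2×7.32/3.803) ≈ 1.96 s.

t ≈ 1.96 s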